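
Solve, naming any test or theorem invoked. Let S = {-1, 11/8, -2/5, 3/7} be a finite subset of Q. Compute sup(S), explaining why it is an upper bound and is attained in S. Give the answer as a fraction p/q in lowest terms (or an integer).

S is finite, so sup(S) = max(S).
Sorted decreasing:
11/8, 3/7, -2/5, -1
The extremum is 11/8.
For every x in S, x <= 11/8. And 11/8 is in S, so it is attained.
Therefore sup(S) = 11/8.

11/8


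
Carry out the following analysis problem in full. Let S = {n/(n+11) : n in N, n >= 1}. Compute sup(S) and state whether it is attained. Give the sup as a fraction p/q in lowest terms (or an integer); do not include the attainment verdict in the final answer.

Analysis:
- Values: 1/12, 2/13, 3/14, 4/15, ... strictly increasing.
- Minimum is 1/12 (n=1); inf = 1/12 (attained).
- n/(n+11) = 1 - 11/(n+11) -> 1 from below as n -> infinity, and never equals 1.
- So sup = 1 (not attained).
Conclusion: sup(S) = 1, not attained in S.

1


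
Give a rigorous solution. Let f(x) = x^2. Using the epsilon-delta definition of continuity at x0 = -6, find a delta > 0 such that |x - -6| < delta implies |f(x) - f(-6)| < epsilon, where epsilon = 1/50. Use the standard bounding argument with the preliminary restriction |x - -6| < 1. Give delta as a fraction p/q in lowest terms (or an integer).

Factor: |x^2 - (-6)^2| = |x - -6| * |x + -6|.
Impose |x - -6| < 1 first. Then |x + -6| = |(x - -6) + 2*(-6)| <= |x - -6| + 2*|-6| < 1 + 12 = 13.
So |x^2 - (-6)^2| < delta * 13.
We need delta * 13 <= 1/50, i.e. delta <= 1/50/13 = 1/650.
Since 1/650 < 1, this is tighter than 1; take delta = 1/650.
So delta = 1/650 works.

1/650


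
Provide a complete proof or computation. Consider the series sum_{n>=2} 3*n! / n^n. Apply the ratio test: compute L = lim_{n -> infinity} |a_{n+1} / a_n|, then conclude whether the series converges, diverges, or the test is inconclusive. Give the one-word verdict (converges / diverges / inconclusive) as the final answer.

Let a_n denote the general term. Form the ratio a_{n+1}/a_n and simplify:
a_{n+1}/a_n = (n/(n + 1))^n
Take the limit as n -> infinity: L = exp(-1).
Since L = exp(-1) < 1, the ratio test implies the series converges.

converges


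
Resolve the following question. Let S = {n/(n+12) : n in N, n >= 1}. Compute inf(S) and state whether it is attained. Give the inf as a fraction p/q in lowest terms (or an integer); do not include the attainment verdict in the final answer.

Analysis:
- Values: 1/13, 1/7, 1/5, 1/4, ... strictly increasing.
- Minimum is 1/13 (n=1); inf = 1/13 (attained).
- n/(n+12) = 1 - 12/(n+12) -> 1 from below as n -> infinity, and never equals 1.
- So sup = 1 (not attained).
Conclusion: inf(S) = 1/13, attained in S.

1/13


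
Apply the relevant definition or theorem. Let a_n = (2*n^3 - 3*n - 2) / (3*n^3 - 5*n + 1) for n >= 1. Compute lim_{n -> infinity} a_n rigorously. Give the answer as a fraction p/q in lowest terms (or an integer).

Divide numerator and denominator by n^3, the highest power:
numerator / n^3 = 2 - 3/n^2 - 2/n^3
denominator / n^3 = 3 - 5/n^2 + n^(-3)
As n -> infinity, all terms of the form c/n^k (k >= 1) tend to 0.
So numerator / n^3 -> 2 and denominator / n^3 -> 3.
Therefore lim a_n = 2/3.

2/3


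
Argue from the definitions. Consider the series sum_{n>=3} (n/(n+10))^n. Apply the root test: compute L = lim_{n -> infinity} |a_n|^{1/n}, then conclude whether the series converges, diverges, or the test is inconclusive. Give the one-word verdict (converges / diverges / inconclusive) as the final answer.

Let a_n denote the general term. Form |a_n|^(1/n) and simplify:
|a_n|^(1/n) = n/(n + 10)
Take the limit as n -> infinity: L = 1.
Since L = 1, the root test is inconclusive. (In fact a_n = (n/(n+10))^n -> e^(-10) != 0, so the nth-term test shows divergence; but the root test itself gives no conclusion.)

inconclusive


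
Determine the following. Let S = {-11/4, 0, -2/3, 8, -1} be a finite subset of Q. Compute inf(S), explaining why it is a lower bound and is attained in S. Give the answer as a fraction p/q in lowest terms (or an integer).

S is finite, so inf(S) = min(S).
Sorted increasing:
-11/4, -1, -2/3, 0, 8
The extremum is -11/4.
For every x in S, x >= -11/4. And -11/4 is in S, so it is attained.
Therefore inf(S) = -11/4.

-11/4


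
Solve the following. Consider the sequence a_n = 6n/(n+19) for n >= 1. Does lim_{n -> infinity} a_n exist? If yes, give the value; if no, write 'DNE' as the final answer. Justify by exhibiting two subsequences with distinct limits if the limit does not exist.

Examine the behaviour of a_n along subsequences.
Even-n subsequence a_{2k} = 6(2k)/(2k+19) -> 6. Odd-n subsequence a_{2k+1} = 6(2k+1)/(2k+20) -> 6. Both tend to 6, which suggests the limit is 6; verify directly.
|a_n - 6| = |6n - 6(n+19)| / (n+19) = 114/(n+19) < 114/n for every n >= 1.
Given epsilon > 0, choose a positive integer N > 114/epsilon. Then for all n >= N, |a_n - 6| < 114/n <= 114/N < epsilon.
So by the definition of the limit, lim a_n exists and equals 6.

6


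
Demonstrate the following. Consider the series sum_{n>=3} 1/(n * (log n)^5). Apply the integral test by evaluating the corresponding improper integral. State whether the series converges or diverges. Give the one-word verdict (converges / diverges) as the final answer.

Let f(x) = 1/(x*log(x)^5). Then f is positive, continuous, and decreasing on [3, infinity), so the integral test applies.
Compute the improper integral int_{3}^infinity f(x) dx:
  antiderivative F(x) = -1/(4*log(x)^4).
  F(x) -> 0 as x -> infinity.  int = 0 - F(3) = 1/(4*log(3)^4) < infinity. By the integral test, the series converges.

converges


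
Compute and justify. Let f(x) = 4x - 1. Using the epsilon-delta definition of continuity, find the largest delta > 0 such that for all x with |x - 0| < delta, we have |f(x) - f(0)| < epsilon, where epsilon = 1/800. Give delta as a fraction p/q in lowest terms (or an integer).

We compute f(0) = 4*(0) - 1 = -1.
|f(x) - f(0)| = |4x - 1 - (-1)| = |4(x - 0)| = 4|x - 0|.
We need 4|x - 0| < 1/800, i.e. |x - 0| < 1/800 / 4 = 1/3200.
So any delta <= 1/3200 works. Conversely, if delta > 1/3200, then x = 0 + 1/3200 satisfies |x - 0| = 1/3200 < delta but |f(x) - f(0)| = 4 * 1/3200 = 1/800, which is not < 1/800; so no larger delta works.
Hence the largest such delta is 1/3200.

1/3200


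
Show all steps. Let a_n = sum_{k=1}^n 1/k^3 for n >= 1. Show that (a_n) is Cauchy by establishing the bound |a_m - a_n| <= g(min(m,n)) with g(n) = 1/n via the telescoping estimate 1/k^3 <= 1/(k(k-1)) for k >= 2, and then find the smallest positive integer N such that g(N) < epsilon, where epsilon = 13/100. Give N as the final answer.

For m > n >= 1: |a_m - a_n| = sum_{k=n+1}^m 1/k^3.
Use 1/k^3 <= 1/(k(k-1)) = 1/(k-1) - 1/k for k >= 2 (which holds since k^3 >= k^2 >= k(k-1) for k >= 2):
sum_{k=n+1}^m 1/k^3 <= sum_{k=n+1}^m (1/(k-1) - 1/k) = 1/n - 1/m <= 1/n.
By symmetry the same bound holds with n,m swapped, so |a_m - a_n| <= 1/min(m,n) = g(min(m,n)). Since g(n) -> 0, (a_n) is Cauchy.
Now solve g(N) < 13/100: 1/N < 13/100 <=> N > 1/(13/100) = 100/13.
The smallest integer strictly greater than 100/13 is N = 8.
Check: g(8) = 1/8 < 13/100; g(7) = 1/7 >= 13/100. So N = 8.

8


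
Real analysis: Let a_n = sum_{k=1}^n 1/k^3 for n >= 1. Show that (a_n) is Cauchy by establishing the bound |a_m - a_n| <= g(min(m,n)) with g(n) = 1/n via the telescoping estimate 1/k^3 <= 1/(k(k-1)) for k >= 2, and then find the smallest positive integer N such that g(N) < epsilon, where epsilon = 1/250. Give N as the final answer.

For m > n >= 1: |a_m - a_n| = sum_{k=n+1}^m 1/k^3.
Use 1/k^3 <= 1/(k(k-1)) = 1/(k-1) - 1/k for k >= 2 (which holds since k^3 >= k^2 >= k(k-1) for k >= 2):
sum_{k=n+1}^m 1/k^3 <= sum_{k=n+1}^m (1/(k-1) - 1/k) = 1/n - 1/m <= 1/n.
By symmetry the same bound holds with n,m swapped, so |a_m - a_n| <= 1/min(m,n) = g(min(m,n)). Since g(n) -> 0, (a_n) is Cauchy.
Now solve g(N) < 1/250: 1/N < 1/250 <=> N > 1/(1/250) = 250.
The smallest integer strictly greater than 250 is N = 251.
Check: g(251) = 1/251 < 1/250; g(250) = 1/250 >= 1/250. So N = 251.

251


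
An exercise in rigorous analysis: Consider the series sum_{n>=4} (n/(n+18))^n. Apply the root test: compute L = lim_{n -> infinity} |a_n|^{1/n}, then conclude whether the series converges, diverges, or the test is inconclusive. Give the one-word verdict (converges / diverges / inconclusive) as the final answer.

Let a_n denote the general term. Form |a_n|^(1/n) and simplify:
|a_n|^(1/n) = n/(n + 18)
Take the limit as n -> infinity: L = 1.
Since L = 1, the root test is inconclusive. (In fact a_n = (n/(n+18))^n -> e^(-18) != 0, so the nth-term test shows divergence; but the root test itself gives no conclusion.)

inconclusive


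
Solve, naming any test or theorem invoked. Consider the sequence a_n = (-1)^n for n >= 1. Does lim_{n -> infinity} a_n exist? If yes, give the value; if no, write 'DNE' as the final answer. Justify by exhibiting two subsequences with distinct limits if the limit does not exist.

Examine the behaviour of a_n along subsequences.
Even-n subsequence a_{2k} = 1 -> 1. Odd-n subsequence a_{2k+1} = -1 -> -1.
Since these two subsequential limits are 1 and -1, distinct, the full sequence cannot converge (a convergent sequence has all subsequences tending to the same limit). So lim a_n does not exist.

DNE


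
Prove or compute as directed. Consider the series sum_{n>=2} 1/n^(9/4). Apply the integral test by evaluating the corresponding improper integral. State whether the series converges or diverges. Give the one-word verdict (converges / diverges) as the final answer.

Let f(x) = x^(-9/4). Then f is positive, continuous, and decreasing on [2, infinity), so the integral test applies.
Compute the improper integral int_{2}^infinity f(x) dx:
  antiderivative F(x) = -4/(5*x^(5/4)).
  As x -> infinity, F(x) -> 0 (since p = 9/4 > 1).
  So int = F(infinity) - F(2) = 0 - (-2^(3/4)/5) = 2^(3/4)/5.
  Finite, so by the integral test, the series converges.

converges


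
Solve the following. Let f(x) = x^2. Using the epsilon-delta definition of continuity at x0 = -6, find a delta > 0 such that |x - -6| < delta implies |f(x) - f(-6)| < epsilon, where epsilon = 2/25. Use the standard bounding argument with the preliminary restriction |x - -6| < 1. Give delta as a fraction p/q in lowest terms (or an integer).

Factor: |x^2 - (-6)^2| = |x - -6| * |x + -6|.
Impose |x - -6| < 1 first. Then |x + -6| = |(x - -6) + 2*(-6)| <= |x - -6| + 2*|-6| < 1 + 12 = 13.
So |x^2 - (-6)^2| < delta * 13.
We need delta * 13 <= 2/25, i.e. delta <= 2/25/13 = 2/325.
Since 2/325 < 1, this is tighter than 1; take delta = 2/325.
So delta = 2/325 works.

2/325


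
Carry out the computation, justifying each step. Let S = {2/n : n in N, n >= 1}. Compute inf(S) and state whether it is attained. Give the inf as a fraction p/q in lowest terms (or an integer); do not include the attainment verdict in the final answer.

Analysis:
- Values: 2, 1, 2/3, 1/2, ... strictly decreasing.
- The maximum is 2 (n=1); sup = 2 (attained).
- The set is bounded below by 0; 2/n -> 0 so 0 is the greatest lower bound.
- 0 is not in the set, so inf = 0 is not attained.
Conclusion: inf(S) = 0, not attained in S.

0


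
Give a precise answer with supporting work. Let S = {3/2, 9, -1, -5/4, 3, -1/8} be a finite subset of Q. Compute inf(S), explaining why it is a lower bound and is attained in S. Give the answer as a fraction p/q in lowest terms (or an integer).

S is finite, so inf(S) = min(S).
Sorted increasing:
-5/4, -1, -1/8, 3/2, 3, 9
The extremum is -5/4.
For every x in S, x >= -5/4. And -5/4 is in S, so it is attained.
Therefore inf(S) = -5/4.

-5/4


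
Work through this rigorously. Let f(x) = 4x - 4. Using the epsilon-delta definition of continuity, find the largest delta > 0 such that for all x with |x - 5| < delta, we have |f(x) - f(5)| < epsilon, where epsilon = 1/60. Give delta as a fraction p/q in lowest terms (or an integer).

We compute f(5) = 4*(5) - 4 = 16.
|f(x) - f(5)| = |4x - 4 - (16)| = |4(x - 5)| = 4|x - 5|.
We need 4|x - 5| < 1/60, i.e. |x - 5| < 1/60 / 4 = 1/240.
So any delta <= 1/240 works. Conversely, if delta > 1/240, then x = 5 + 1/240 satisfies |x - 5| = 1/240 < delta but |f(x) - f(5)| = 4 * 1/240 = 1/60, which is not < 1/60; so no larger delta works.
Hence the largest such delta is 1/240.

1/240


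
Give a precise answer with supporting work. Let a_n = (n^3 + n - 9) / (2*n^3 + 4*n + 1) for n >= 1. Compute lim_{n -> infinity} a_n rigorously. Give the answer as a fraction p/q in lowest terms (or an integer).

Divide numerator and denominator by n^3, the highest power:
numerator / n^3 = 1 + n^(-2) - 9/n^3
denominator / n^3 = 2 + 4/n^2 + n^(-3)
As n -> infinity, all terms of the form c/n^k (k >= 1) tend to 0.
So numerator / n^3 -> 1 and denominator / n^3 -> 2.
Therefore lim a_n = 1/2.

1/2


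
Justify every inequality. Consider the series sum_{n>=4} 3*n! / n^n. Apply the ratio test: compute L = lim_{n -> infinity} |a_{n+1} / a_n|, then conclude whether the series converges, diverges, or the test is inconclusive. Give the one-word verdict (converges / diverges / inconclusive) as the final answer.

Let a_n denote the general term. Form the ratio a_{n+1}/a_n and simplify:
a_{n+1}/a_n = (n/(n + 1))^n
Take the limit as n -> infinity: L = exp(-1).
Since L = exp(-1) < 1, the ratio test implies the series converges.

converges


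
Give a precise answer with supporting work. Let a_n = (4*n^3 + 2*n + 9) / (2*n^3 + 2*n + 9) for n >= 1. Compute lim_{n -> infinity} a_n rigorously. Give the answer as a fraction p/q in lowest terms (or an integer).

Divide numerator and denominator by n^3, the highest power:
numerator / n^3 = 4 + 2/n^2 + 9/n^3
denominator / n^3 = 2 + 2/n^2 + 9/n^3
As n -> infinity, all terms of the form c/n^k (k >= 1) tend to 0.
So numerator / n^3 -> 4 and denominator / n^3 -> 2.
Therefore lim a_n = 2.

2


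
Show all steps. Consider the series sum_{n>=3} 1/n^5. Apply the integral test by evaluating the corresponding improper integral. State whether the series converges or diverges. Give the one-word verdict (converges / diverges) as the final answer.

Let f(x) = x^(-5). Then f is positive, continuous, and decreasing on [3, infinity), so the integral test applies.
Compute the improper integral int_{3}^infinity f(x) dx:
  antiderivative F(x) = -1/(4*x^4).
  As x -> infinity, F(x) -> 0 (since p = 5 > 1).
  So int = F(infinity) - F(3) = 0 - (-1/324) = 1/324.
  Finite, so by the integral test, the series converges.

converges


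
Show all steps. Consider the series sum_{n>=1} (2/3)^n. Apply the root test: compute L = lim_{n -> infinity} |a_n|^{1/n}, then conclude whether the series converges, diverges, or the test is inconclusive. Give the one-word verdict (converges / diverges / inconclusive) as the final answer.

Let a_n denote the general term. Form |a_n|^(1/n) and simplify:
|a_n|^(1/n) = 2/3
Take the limit as n -> infinity: L = 2/3.
Since L = 2/3 < 1, the root test implies convergence.

converges


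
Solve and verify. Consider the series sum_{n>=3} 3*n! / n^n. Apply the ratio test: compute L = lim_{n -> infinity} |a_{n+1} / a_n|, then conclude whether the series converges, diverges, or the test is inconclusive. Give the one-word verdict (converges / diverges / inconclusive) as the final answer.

Let a_n denote the general term. Form the ratio a_{n+1}/a_n and simplify:
a_{n+1}/a_n = (n/(n + 1))^n
Take the limit as n -> infinity: L = exp(-1).
Since L = exp(-1) < 1, the ratio test implies the series converges.

converges


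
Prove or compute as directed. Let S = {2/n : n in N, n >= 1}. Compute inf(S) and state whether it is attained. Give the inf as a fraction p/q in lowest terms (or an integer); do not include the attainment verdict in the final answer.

Analysis:
- Values: 2, 1, 2/3, 1/2, ... strictly decreasing.
- The maximum is 2 (n=1); sup = 2 (attained).
- The set is bounded below by 0; 2/n -> 0 so 0 is the greatest lower bound.
- 0 is not in the set, so inf = 0 is not attained.
Conclusion: inf(S) = 0, not attained in S.

0


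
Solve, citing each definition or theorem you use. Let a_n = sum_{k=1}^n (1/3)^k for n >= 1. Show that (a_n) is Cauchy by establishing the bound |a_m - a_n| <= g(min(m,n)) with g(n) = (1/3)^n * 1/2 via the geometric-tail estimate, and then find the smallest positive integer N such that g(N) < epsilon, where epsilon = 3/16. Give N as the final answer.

For m > n >= 1: |a_m - a_n| = sum_{k=n+1}^m (1/3)^k < sum_{k=n+1}^infinity (1/3)^k = (1/3)^(n+1) / (1 - 1/3) = (1/3)^n * (1/3) * (3/2) = (1/3)^n * 1/2.
So g(n) = (1/3)^n / 2. Since g(n) -> 0, (a_n) is Cauchy.
Now solve g(N) < 3/16: (1/3)^N / 2 < 3/16 <=> 3^N > 1 / (2 * 3/16) = 8/3.
Check powers of 3: 3^0 = 1 <= 8/3, 3^1 = 3 > 8/3.
So the smallest such N is 1. Check: g(1) = 1/(2 * 3) = 1/6 < 3/16.

1


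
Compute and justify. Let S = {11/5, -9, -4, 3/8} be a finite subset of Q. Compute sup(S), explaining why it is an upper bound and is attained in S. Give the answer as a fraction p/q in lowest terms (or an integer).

S is finite, so sup(S) = max(S).
Sorted decreasing:
11/5, 3/8, -4, -9
The extremum is 11/5.
For every x in S, x <= 11/5. And 11/5 is in S, so it is attained.
Therefore sup(S) = 11/5.

11/5


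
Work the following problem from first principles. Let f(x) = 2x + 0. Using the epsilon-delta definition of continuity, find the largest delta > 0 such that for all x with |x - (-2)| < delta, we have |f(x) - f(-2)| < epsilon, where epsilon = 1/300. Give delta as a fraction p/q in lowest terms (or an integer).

We compute f(-2) = 2*(-2) + 0 = -4.
|f(x) - f(-2)| = |2x + 0 - (-4)| = |2(x - (-2))| = 2|x - (-2)|.
We need 2|x - (-2)| < 1/300, i.e. |x - (-2)| < 1/300 / 2 = 1/600.
So any delta <= 1/600 works. Conversely, if delta > 1/600, then x = -2 + 1/600 satisfies |x - (-2)| = 1/600 < delta but |f(x) - f(-2)| = 2 * 1/600 = 1/300, which is not < 1/300; so no larger delta works.
Hence the largest such delta is 1/600.

1/600


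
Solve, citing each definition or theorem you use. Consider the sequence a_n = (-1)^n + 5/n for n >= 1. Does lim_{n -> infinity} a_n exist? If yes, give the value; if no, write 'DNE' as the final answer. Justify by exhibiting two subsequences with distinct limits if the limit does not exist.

Examine the behaviour of a_n along subsequences.
a_{2k} = 1 + 5/(2k) -> 1. a_{2k+1} = -1 + 5/(2k+1) -> -1.
Since these two subsequential limits are 1 and -1, distinct, the full sequence cannot converge (a convergent sequence has all subsequences tending to the same limit). So lim a_n does not exist.

DNE


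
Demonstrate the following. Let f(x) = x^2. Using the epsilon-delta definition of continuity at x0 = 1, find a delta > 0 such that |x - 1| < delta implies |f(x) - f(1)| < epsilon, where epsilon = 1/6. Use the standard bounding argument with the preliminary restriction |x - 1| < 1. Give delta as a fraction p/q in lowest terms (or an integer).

Factor: |x^2 - (1)^2| = |x - 1| * |x + 1|.
Impose |x - 1| < 1 first. Then |x + 1| = |(x - 1) + 2*(1)| <= |x - 1| + 2*|1| < 1 + 2 = 3.
So |x^2 - (1)^2| < delta * 3.
We need delta * 3 <= 1/6, i.e. delta <= 1/6/3 = 1/18.
Since 1/18 < 1, this is tighter than 1; take delta = 1/18.
So delta = 1/18 works.

1/18


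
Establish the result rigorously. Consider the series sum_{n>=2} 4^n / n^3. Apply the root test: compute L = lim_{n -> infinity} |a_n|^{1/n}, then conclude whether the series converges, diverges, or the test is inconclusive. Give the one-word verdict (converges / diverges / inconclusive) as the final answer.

Let a_n denote the general term. Form |a_n|^(1/n) and simplify:
|a_n|^(1/n) = 4/n^(3/n)
Take the limit as n -> infinity: L = 4.
Since L = 4 > 1, the root test implies divergence.

diverges


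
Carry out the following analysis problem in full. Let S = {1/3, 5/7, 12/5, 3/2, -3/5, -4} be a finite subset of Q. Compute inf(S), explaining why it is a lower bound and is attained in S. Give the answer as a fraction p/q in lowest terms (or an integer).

S is finite, so inf(S) = min(S).
Sorted increasing:
-4, -3/5, 1/3, 5/7, 3/2, 12/5
The extremum is -4.
For every x in S, x >= -4. And -4 is in S, so it is attained.
Therefore inf(S) = -4.

-4


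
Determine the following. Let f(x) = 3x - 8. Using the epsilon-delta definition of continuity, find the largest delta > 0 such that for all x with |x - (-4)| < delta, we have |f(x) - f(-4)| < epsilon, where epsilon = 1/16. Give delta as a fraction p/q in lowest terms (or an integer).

We compute f(-4) = 3*(-4) - 8 = -20.
|f(x) - f(-4)| = |3x - 8 - (-20)| = |3(x - (-4))| = 3|x - (-4)|.
We need 3|x - (-4)| < 1/16, i.e. |x - (-4)| < 1/16 / 3 = 1/48.
So any delta <= 1/48 works. Conversely, if delta > 1/48, then x = -4 + 1/48 satisfies |x - (-4)| = 1/48 < delta but |f(x) - f(-4)| = 3 * 1/48 = 1/16, which is not < 1/16; so no larger delta works.
Hence the largest such delta is 1/48.

1/48


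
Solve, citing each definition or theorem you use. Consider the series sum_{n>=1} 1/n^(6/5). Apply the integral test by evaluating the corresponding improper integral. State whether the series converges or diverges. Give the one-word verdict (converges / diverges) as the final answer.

Let f(x) = x^(-6/5). Then f is positive, continuous, and decreasing on [1, infinity), so the integral test applies.
Compute the improper integral int_{1}^infinity f(x) dx:
  antiderivative F(x) = -5/x^(1/5).
  As x -> infinity, F(x) -> 0 (since p = 6/5 > 1).
  So int = F(infinity) - F(1) = 0 - (-5) = 5.
  Finite, so by the integral test, the series converges.

converges


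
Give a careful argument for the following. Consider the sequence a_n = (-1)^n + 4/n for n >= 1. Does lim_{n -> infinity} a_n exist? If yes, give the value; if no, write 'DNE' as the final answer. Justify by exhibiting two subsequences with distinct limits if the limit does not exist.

Examine the behaviour of a_n along subsequences.
a_{2k} = 1 + 4/(2k) -> 1. a_{2k+1} = -1 + 4/(2k+1) -> -1.
Since these two subsequential limits are 1 and -1, distinct, the full sequence cannot converge (a convergent sequence has all subsequences tending to the same limit). So lim a_n does not exist.

DNE


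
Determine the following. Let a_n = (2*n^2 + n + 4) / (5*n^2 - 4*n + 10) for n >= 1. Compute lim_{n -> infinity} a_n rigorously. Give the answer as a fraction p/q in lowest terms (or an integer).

Divide numerator and denominator by n^2, the highest power:
numerator / n^2 = 2 + 1/n + 4/n^2
denominator / n^2 = 5 - 4/n + 10/n^2
As n -> infinity, all terms of the form c/n^k (k >= 1) tend to 0.
So numerator / n^2 -> 2 and denominator / n^2 -> 5.
Therefore lim a_n = 2/5.

2/5


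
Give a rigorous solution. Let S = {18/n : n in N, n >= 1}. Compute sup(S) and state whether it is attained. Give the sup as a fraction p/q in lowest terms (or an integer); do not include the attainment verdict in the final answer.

Analysis:
- Values: 18, 9, 6, 9/2, ... strictly decreasing.
- The maximum is 18 (n=1); sup = 18 (attained).
- The set is bounded below by 0; 18/n -> 0 so 0 is the greatest lower bound.
- 0 is not in the set, so inf = 0 is not attained.
Conclusion: sup(S) = 18, attained in S.

18


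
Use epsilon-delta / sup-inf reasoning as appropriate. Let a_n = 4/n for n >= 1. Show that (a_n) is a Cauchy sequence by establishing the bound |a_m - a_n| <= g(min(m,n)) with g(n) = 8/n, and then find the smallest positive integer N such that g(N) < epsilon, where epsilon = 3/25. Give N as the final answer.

For any m, n >= 1, by the triangle inequality:
|a_m - a_n| = |4/m - 4/n| <= 4*1/m + 4*1/n <= 8/min(m,n).
So g(n) = 8/n bounds the Cauchy difference. Since g(n) -> 0, (a_n) is Cauchy.
Now solve g(N) < 3/25: 8/N < 3/25 <=> N > 8 / (3/25) = 200/3.
The smallest integer strictly greater than 200/3 is N = 67.
Check: g(67) = 8/67 = 8/67 < 3/25; g(66) = 4/33 >= 3/25. So N = 67.

67


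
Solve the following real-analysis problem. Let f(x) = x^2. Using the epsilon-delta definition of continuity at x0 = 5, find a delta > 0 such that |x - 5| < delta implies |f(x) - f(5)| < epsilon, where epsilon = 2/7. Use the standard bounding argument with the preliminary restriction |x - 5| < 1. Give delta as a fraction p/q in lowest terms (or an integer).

Factor: |x^2 - (5)^2| = |x - 5| * |x + 5|.
Impose |x - 5| < 1 first. Then |x + 5| = |(x - 5) + 2*(5)| <= |x - 5| + 2*|5| < 1 + 10 = 11.
So |x^2 - (5)^2| < delta * 11.
We need delta * 11 <= 2/7, i.e. delta <= 2/7/11 = 2/77.
Since 2/77 < 1, this is tighter than 1; take delta = 2/77.
So delta = 2/77 works.

2/77


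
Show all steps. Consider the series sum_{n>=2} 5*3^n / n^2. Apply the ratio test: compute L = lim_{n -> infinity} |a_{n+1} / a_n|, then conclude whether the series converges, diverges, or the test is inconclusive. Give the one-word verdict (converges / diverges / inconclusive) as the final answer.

Let a_n denote the general term. Form the ratio a_{n+1}/a_n and simplify:
a_{n+1}/a_n = 3*n^2/(n + 1)^2
Take the limit as n -> infinity: L = 3.
Since L = 3 > 1 (or L = infinity), the ratio test implies the series diverges.

diverges


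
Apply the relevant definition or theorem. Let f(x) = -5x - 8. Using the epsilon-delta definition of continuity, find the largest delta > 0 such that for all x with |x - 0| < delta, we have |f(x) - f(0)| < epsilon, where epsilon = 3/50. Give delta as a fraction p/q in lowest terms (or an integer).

We compute f(0) = -5*(0) - 8 = -8.
|f(x) - f(0)| = |-5x - 8 - (-8)| = |-5(x - 0)| = 5|x - 0|.
We need 5|x - 0| < 3/50, i.e. |x - 0| < 3/50 / 5 = 3/250.
So any delta <= 3/250 works. Conversely, if delta > 3/250, then x = 0 + 3/250 satisfies |x - 0| = 3/250 < delta but |f(x) - f(0)| = 5 * 3/250 = 3/50, which is not < 3/50; so no larger delta works.
Hence the largest such delta is 3/250.

3/250


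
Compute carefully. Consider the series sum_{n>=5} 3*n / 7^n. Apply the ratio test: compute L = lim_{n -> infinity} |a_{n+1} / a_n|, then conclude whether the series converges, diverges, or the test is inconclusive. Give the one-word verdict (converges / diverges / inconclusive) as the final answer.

Let a_n denote the general term. Form the ratio a_{n+1}/a_n and simplify:
a_{n+1}/a_n = (n + 1)/(7*n)
Take the limit as n -> infinity: L = 1/7.
Since L = 1/7 < 1, the ratio test implies the series converges.

converges


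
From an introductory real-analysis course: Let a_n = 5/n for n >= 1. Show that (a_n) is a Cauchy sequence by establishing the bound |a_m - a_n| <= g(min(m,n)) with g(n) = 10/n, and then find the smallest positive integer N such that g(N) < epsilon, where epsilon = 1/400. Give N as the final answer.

For any m, n >= 1, by the triangle inequality:
|a_m - a_n| = |5/m - 5/n| <= 5*1/m + 5*1/n <= 10/min(m,n).
So g(n) = 10/n bounds the Cauchy difference. Since g(n) -> 0, (a_n) is Cauchy.
Now solve g(N) < 1/400: 10/N < 1/400 <=> N > 10 / (1/400) = 4000.
The smallest integer strictly greater than 4000 is N = 4001.
Check: g(4001) = 10/4001 = 10/4001 < 1/400; g(4000) = 1/400 >= 1/400. So N = 4001.

4001


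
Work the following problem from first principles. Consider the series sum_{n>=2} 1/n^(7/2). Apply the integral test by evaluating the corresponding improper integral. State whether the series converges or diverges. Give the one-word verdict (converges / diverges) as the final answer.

Let f(x) = x^(-7/2). Then f is positive, continuous, and decreasing on [2, infinity), so the integral test applies.
Compute the improper integral int_{2}^infinity f(x) dx:
  antiderivative F(x) = -2/(5*x^(5/2)).
  As x -> infinity, F(x) -> 0 (since p = 7/2 > 1).
  So int = F(infinity) - F(2) = 0 - (-sqrt(2)/20) = sqrt(2)/20.
  Finite, so by the integral test, the series converges.

converges


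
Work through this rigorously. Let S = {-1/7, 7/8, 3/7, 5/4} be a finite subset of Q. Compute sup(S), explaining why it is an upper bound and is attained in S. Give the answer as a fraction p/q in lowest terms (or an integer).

S is finite, so sup(S) = max(S).
Sorted decreasing:
5/4, 7/8, 3/7, -1/7
The extremum is 5/4.
For every x in S, x <= 5/4. And 5/4 is in S, so it is attained.
Therefore sup(S) = 5/4.

5/4


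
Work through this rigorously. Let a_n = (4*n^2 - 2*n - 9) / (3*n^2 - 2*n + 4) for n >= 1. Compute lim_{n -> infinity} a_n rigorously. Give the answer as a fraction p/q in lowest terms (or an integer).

Divide numerator and denominator by n^2, the highest power:
numerator / n^2 = 4 - 2/n - 9/n^2
denominator / n^2 = 3 - 2/n + 4/n^2
As n -> infinity, all terms of the form c/n^k (k >= 1) tend to 0.
So numerator / n^2 -> 4 and denominator / n^2 -> 3.
Therefore lim a_n = 4/3.

4/3


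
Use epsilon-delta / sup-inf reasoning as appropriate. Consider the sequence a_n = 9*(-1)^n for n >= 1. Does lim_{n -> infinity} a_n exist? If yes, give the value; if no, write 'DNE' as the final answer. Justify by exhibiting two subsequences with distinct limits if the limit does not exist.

Examine the behaviour of a_n along subsequences.
Even-n subsequence a_{2k} = 9 -> 9. Odd-n subsequence a_{2k+1} = -9 -> -9.
Since these two subsequential limits are 9 and -9, distinct, the full sequence cannot converge (a convergent sequence has all subsequences tending to the same limit). So lim a_n does not exist.

DNE


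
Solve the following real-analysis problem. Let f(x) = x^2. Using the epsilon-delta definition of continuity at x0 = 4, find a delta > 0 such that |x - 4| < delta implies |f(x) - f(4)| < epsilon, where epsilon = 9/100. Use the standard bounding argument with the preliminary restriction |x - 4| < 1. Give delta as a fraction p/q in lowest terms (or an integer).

Factor: |x^2 - (4)^2| = |x - 4| * |x + 4|.
Impose |x - 4| < 1 first. Then |x + 4| = |(x - 4) + 2*(4)| <= |x - 4| + 2*|4| < 1 + 8 = 9.
So |x^2 - (4)^2| < delta * 9.
We need delta * 9 <= 9/100, i.e. delta <= 9/100/9 = 1/100.
Since 1/100 < 1, this is tighter than 1; take delta = 1/100.
So delta = 1/100 works.

1/100


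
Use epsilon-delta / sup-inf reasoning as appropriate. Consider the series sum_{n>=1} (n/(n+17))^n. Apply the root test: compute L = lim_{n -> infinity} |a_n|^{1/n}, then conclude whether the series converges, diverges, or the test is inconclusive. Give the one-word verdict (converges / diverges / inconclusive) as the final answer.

Let a_n denote the general term. Form |a_n|^(1/n) and simplify:
|a_n|^(1/n) = n/(n + 17)
Take the limit as n -> infinity: L = 1.
Since L = 1, the root test is inconclusive. (In fact a_n = (n/(n+17))^n -> e^(-17) != 0, so the nth-term test shows divergence; but the root test itself gives no conclusion.)

inconclusive


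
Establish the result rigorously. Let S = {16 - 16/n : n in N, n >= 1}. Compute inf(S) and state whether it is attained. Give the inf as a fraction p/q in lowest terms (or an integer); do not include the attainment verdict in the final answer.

Analysis:
- Values: 0, 8, 32/3, 12, ... strictly increasing.
- Minimum is 0 (n=1); inf = 0 (attained).
- 16 - 16/n -> 16 from below; sup = 16, not attained.
Conclusion: inf(S) = 0, attained in S.

0


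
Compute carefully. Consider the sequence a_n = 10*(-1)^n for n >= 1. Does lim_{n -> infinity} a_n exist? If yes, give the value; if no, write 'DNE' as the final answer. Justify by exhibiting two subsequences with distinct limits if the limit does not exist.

Examine the behaviour of a_n along subsequences.
Even-n subsequence a_{2k} = 10 -> 10. Odd-n subsequence a_{2k+1} = -10 -> -10.
Since these two subsequential limits are 10 and -10, distinct, the full sequence cannot converge (a convergent sequence has all subsequences tending to the same limit). So lim a_n does not exist.

DNE


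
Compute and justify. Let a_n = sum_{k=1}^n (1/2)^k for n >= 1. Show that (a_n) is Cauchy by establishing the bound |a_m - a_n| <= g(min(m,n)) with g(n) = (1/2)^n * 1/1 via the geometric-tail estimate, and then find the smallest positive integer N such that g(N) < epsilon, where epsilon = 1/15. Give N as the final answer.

For m > n >= 1: |a_m - a_n| = sum_{k=n+1}^m (1/2)^k < sum_{k=n+1}^infinity (1/2)^k = (1/2)^(n+1) / (1 - 1/2) = (1/2)^n * (1/2) * (2/1) = (1/2)^n * 1/1.
So g(n) = (1/2)^n / 1. Since g(n) -> 0, (a_n) is Cauchy.
Now solve g(N) < 1/15: (1/2)^N / 1 < 1/15 <=> 2^N > 1 / (1 * 1/15) = 15.
Check powers of 2: 2^3 = 8 <= 15, 2^4 = 16 > 15.
So the smallest such N is 4. Check: g(4) = 1/(1 * 16) = 1/16 < 1/15.

4


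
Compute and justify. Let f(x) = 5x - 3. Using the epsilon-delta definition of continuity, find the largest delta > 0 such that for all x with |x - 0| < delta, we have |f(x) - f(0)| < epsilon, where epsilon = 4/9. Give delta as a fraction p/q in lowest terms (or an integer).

We compute f(0) = 5*(0) - 3 = -3.
|f(x) - f(0)| = |5x - 3 - (-3)| = |5(x - 0)| = 5|x - 0|.
We need 5|x - 0| < 4/9, i.e. |x - 0| < 4/9 / 5 = 4/45.
So any delta <= 4/45 works. Conversely, if delta > 4/45, then x = 0 + 4/45 satisfies |x - 0| = 4/45 < delta but |f(x) - f(0)| = 5 * 4/45 = 4/9, which is not < 4/9; so no larger delta works.
Hence the largest such delta is 4/45.

4/45


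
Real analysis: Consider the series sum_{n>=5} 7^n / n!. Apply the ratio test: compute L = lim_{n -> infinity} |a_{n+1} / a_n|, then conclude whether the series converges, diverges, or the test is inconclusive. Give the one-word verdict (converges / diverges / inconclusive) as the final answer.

Let a_n denote the general term. Form the ratio a_{n+1}/a_n and simplify:
a_{n+1}/a_n = 7/(n + 1)
Take the limit as n -> infinity: L = 0.
Since L = 0 < 1, the ratio test implies the series converges.

converges


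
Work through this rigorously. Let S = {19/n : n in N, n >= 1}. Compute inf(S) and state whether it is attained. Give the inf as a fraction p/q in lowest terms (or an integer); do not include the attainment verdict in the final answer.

Analysis:
- Values: 19, 19/2, 19/3, 19/4, ... strictly decreasing.
- The maximum is 19 (n=1); sup = 19 (attained).
- The set is bounded below by 0; 19/n -> 0 so 0 is the greatest lower bound.
- 0 is not in the set, so inf = 0 is not attained.
Conclusion: inf(S) = 0, not attained in S.

0


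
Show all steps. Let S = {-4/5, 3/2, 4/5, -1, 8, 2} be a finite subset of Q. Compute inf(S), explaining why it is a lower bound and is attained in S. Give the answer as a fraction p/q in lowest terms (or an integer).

S is finite, so inf(S) = min(S).
Sorted increasing:
-1, -4/5, 4/5, 3/2, 2, 8
The extremum is -1.
For every x in S, x >= -1. And -1 is in S, so it is attained.
Therefore inf(S) = -1.

-1


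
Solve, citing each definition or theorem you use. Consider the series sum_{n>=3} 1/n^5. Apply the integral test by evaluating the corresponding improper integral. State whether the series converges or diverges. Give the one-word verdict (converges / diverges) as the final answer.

Let f(x) = x^(-5). Then f is positive, continuous, and decreasing on [3, infinity), so the integral test applies.
Compute the improper integral int_{3}^infinity f(x) dx:
  antiderivative F(x) = -1/(4*x^4).
  As x -> infinity, F(x) -> 0 (since p = 5 > 1).
  So int = F(infinity) - F(3) = 0 - (-1/324) = 1/324.
  Finite, so by the integral test, the series converges.

converges


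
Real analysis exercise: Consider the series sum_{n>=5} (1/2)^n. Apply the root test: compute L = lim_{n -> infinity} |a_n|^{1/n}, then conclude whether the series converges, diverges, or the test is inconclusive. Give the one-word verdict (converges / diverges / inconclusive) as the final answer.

Let a_n denote the general term. Form |a_n|^(1/n) and simplify:
|a_n|^(1/n) = 1/2
Take the limit as n -> infinity: L = 1/2.
Since L = 1/2 < 1, the root test implies convergence.

converges


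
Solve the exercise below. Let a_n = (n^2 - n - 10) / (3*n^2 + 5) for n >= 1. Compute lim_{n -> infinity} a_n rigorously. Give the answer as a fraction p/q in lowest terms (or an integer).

Divide numerator and denominator by n^2, the highest power:
numerator / n^2 = 1 - 1/n - 10/n^2
denominator / n^2 = 3 + 5/n^2
As n -> infinity, all terms of the form c/n^k (k >= 1) tend to 0.
So numerator / n^2 -> 1 and denominator / n^2 -> 3.
Therefore lim a_n = 1/3.

1/3


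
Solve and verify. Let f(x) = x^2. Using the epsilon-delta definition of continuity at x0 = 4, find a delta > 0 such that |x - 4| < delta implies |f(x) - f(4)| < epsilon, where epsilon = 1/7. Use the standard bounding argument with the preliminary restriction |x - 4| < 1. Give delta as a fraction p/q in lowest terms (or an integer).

Factor: |x^2 - (4)^2| = |x - 4| * |x + 4|.
Impose |x - 4| < 1 first. Then |x + 4| = |(x - 4) + 2*(4)| <= |x - 4| + 2*|4| < 1 + 8 = 9.
So |x^2 - (4)^2| < delta * 9.
We need delta * 9 <= 1/7, i.e. delta <= 1/7/9 = 1/63.
Since 1/63 < 1, this is tighter than 1; take delta = 1/63.
So delta = 1/63 works.

1/63


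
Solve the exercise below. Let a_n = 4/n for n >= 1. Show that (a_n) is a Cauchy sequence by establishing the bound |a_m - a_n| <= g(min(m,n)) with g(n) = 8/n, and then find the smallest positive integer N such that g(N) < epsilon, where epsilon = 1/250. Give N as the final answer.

For any m, n >= 1, by the triangle inequality:
|a_m - a_n| = |4/m - 4/n| <= 4*1/m + 4*1/n <= 8/min(m,n).
So g(n) = 8/n bounds the Cauchy difference. Since g(n) -> 0, (a_n) is Cauchy.
Now solve g(N) < 1/250: 8/N < 1/250 <=> N > 8 / (1/250) = 2000.
The smallest integer strictly greater than 2000 is N = 2001.
Check: g(2001) = 8/2001 = 8/2001 < 1/250; g(2000) = 1/250 >= 1/250. So N = 2001.

2001


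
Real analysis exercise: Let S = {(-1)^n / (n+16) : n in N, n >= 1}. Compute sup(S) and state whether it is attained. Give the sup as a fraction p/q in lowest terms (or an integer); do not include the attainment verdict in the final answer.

Analysis:
- Values: -1/17, 1/18, -1/19, 1/20, -1/21, ...
- Positive terms (even n): 1/(2+16), 1/(4+16), ... decreasing -> max = 1/18 (n=2).
- Negative terms (odd n): -1/(1+16), -1/(3+16), ... increasing -> min = -1/17 (n=1).
- So sup = 1/18 (attained at n=2); inf = -1/17 (attained at n=1).
Conclusion: sup(S) = 1/18, attained in S.

1/18


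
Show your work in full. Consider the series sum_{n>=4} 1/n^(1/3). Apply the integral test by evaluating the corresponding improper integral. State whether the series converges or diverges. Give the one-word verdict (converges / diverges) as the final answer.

Let f(x) = x^(-1/3). Then f is positive, continuous, and decreasing on [4, infinity), so the integral test applies.
Compute the improper integral int_{4}^infinity f(x) dx:
  antiderivative F(x) = 3*x^(2/3)/2.
  As x -> infinity, F(x) -> infinity (since p = 1/3 < 1).
  So the integral diverges. By the integral test, the series diverges.

diverges


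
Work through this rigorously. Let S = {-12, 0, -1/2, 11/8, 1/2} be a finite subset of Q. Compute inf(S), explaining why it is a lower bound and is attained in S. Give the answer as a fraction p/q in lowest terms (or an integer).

S is finite, so inf(S) = min(S).
Sorted increasing:
-12, -1/2, 0, 1/2, 11/8
The extremum is -12.
For every x in S, x >= -12. And -12 is in S, so it is attained.
Therefore inf(S) = -12.

-12


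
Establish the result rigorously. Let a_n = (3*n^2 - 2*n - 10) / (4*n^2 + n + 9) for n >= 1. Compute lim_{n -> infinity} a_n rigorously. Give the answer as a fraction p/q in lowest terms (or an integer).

Divide numerator and denominator by n^2, the highest power:
numerator / n^2 = 3 - 2/n - 10/n^2
denominator / n^2 = 4 + 1/n + 9/n^2
As n -> infinity, all terms of the form c/n^k (k >= 1) tend to 0.
So numerator / n^2 -> 3 and denominator / n^2 -> 4.
Therefore lim a_n = 3/4.

3/4


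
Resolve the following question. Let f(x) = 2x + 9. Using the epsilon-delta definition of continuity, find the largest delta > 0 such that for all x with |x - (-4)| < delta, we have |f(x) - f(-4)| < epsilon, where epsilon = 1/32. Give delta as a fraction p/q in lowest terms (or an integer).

We compute f(-4) = 2*(-4) + 9 = 1.
|f(x) - f(-4)| = |2x + 9 - (1)| = |2(x - (-4))| = 2|x - (-4)|.
We need 2|x - (-4)| < 1/32, i.e. |x - (-4)| < 1/32 / 2 = 1/64.
So any delta <= 1/64 works. Conversely, if delta > 1/64, then x = -4 + 1/64 satisfies |x - (-4)| = 1/64 < delta but |f(x) - f(-4)| = 2 * 1/64 = 1/32, which is not < 1/32; so no larger delta works.
Hence the largest such delta is 1/64.

1/64
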